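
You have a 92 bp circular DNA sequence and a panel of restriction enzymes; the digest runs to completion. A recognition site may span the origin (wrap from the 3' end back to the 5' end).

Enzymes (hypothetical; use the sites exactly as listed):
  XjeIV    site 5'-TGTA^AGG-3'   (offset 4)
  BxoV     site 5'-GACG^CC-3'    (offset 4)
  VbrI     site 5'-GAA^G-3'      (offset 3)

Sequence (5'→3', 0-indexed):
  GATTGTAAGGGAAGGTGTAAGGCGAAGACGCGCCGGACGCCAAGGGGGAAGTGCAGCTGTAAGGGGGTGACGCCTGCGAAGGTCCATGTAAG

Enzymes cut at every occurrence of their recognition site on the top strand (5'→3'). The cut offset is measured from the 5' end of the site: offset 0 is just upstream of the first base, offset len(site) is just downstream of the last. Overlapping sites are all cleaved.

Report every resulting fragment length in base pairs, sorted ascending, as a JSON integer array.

[6,6,7,8,9,10,11,11,11,13]

Scan for sites:
  XjeIV (TGTAAGG, off=4): starts [3, 15, 57, 86] → cuts [7, 19, 61, 90]
  BxoV (GACGCC, off=4): starts [35, 68] → cuts [39, 72]
  VbrI (GAAG, off=3): starts [10, 23, 47, 77] → cuts [13, 26, 50, 80]

Pooled cuts: [7, 13, 19, 26, 39, 50, 61, 72, 80, 90]

Fragment lengths:
  7→13: 6 bp
  13→19: 6 bp
  19→26: 7 bp
  26→39: 13 bp
  39→50: 11 bp
  50→61: 11 bp
  61→72: 11 bp
  72→80: 8 bp
  80→90: 10 bp
  90→7 (wrap): 92-90+7 = 9 bp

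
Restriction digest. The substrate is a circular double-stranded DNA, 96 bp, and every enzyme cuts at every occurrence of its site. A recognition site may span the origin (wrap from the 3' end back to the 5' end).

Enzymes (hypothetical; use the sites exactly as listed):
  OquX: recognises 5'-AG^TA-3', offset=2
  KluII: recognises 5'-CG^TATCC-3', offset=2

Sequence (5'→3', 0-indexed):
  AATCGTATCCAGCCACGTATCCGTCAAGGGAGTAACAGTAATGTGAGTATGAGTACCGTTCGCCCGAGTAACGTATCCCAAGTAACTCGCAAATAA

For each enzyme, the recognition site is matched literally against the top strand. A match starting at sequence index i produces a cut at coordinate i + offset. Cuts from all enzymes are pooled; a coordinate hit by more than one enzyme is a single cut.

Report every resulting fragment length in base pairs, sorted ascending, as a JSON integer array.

Site scan:
  OquX AGTA/2: at [30, 36, 45, 51, 66, 80] ⇒ [32, 38, 47, 53, 68, 82]
  KluII CGTATCC/2: at [3, 15, 71] ⇒ [5, 17, 73]

Pooled cuts: [5, 17, 32, 38, 47, 53, 68, 73, 82]

Fragment lengths:
  5→17: 12 bp
  17→32: 15 bp
  32→38: 6 bp
  38→47: 9 bp
  47→53: 6 bp
  53→68: 15 bp
  68→73: 5 bp
  73→82: 9 bp
  82→5 (wrap): 96-82+5 = 19 bp

[5,6,6,9,9,12,15,15,19]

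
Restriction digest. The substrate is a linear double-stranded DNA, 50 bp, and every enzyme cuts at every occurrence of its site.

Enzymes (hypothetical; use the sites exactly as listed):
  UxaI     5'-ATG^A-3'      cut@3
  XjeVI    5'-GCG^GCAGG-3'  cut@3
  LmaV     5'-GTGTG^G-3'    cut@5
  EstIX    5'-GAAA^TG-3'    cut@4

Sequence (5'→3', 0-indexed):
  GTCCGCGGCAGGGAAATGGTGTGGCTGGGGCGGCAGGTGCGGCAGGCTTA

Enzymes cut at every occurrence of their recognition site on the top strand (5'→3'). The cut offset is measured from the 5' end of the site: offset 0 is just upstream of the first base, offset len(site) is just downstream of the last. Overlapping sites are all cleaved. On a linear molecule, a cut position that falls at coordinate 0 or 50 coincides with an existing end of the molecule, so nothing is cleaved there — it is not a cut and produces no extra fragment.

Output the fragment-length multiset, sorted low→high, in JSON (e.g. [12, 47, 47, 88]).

Per-enzyme occurrences:
  UxaI (ATGA, off=3): no sites
  XjeVI (GCGGCAGG, off=3): starts [4, 29, 38] → cuts [7, 32, 41]
  LmaV (GTGTGG, off=5): starts [18] → cuts [23]
  EstIX (GAAATG, off=4): starts [12] → cuts [16]

Pooled cuts: [7, 16, 23, 32, 41]

Fragments:
  [0,7): 7 bp
  [7,16): 9 bp
  [16,23): 7 bp
  [23,32): 9 bp
  [32,41): 9 bp
  [41,50): 9 bp

[7,7,9,9,9,9]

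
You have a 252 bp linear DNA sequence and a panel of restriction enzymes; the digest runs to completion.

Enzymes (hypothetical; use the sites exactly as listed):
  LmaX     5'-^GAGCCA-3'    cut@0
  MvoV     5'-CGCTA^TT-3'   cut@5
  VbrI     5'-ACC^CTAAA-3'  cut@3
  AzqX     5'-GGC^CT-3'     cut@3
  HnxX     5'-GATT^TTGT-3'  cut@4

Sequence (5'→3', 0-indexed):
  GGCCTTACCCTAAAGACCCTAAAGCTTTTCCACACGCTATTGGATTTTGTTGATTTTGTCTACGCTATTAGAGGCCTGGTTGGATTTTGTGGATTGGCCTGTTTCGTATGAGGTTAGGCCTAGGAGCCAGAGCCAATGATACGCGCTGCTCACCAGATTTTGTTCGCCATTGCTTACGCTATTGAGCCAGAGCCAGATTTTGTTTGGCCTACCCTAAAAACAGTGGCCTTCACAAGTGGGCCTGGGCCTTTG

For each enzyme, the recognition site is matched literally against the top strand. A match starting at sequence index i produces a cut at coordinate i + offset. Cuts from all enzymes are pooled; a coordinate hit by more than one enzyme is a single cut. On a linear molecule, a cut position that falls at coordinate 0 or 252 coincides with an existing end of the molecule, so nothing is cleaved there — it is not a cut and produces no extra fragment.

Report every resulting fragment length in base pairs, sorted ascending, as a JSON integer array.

Per-enzyme occurrences:
  LmaX (GAGCCA, off=0): starts [123, 129, 183, 189] → cuts [123, 129, 183, 189]
  MvoV (CGCTATT, off=5): starts [34, 62, 176] → cuts [39, 67, 181]
  VbrI (ACCCTAAA, off=3): starts [6, 15, 210] → cuts [9, 18, 213]
  AzqX (GGCCT, off=3): starts [0, 72, 95, 116, 205, 224, 238, 244] → cuts [3, 75, 98, 119, 208, 227, 241, 247]
  HnxX (GATTTTGT, off=4): starts [42, 51, 82, 155, 195] → cuts [46, 55, 86, 159, 199]

Pooled cuts: [3, 9, 18, 39, 46, 55, 67, 75, 86, 98, 119, 123, 129, 159, 181, 183, 189, 199, 208, 213, 227, 241, 247]

Fragment lengths:
  [0,3): 3 bp
  [3,9): 6 bp
  [9,18): 9 bp
  [18,39): 21 bp
  [39,46): 7 bp
  [46,55): 9 bp
  [55,67): 12 bp
  [67,75): 8 bp
  [75,86): 11 bp
  [86,98): 12 bp
  [98,119): 21 bp
  [119,123): 4 bp
  [123,129): 6 bp
  [129,159): 30 bp
  [159,181): 22 bp
  [181,183): 2 bp
  [183,189): 6 bp
  [189,199): 10 bp
  [199,208): 9 bp
  [208,213): 5 bp
  [213,227): 14 bp
  [227,241): 14 bp
  [241,247): 6 bp
  [247,252): 5 bp

[2,3,4,5,5,6,6,6,6,7,8,9,9,9,10,11,12,12,14,14,21,21,22,30]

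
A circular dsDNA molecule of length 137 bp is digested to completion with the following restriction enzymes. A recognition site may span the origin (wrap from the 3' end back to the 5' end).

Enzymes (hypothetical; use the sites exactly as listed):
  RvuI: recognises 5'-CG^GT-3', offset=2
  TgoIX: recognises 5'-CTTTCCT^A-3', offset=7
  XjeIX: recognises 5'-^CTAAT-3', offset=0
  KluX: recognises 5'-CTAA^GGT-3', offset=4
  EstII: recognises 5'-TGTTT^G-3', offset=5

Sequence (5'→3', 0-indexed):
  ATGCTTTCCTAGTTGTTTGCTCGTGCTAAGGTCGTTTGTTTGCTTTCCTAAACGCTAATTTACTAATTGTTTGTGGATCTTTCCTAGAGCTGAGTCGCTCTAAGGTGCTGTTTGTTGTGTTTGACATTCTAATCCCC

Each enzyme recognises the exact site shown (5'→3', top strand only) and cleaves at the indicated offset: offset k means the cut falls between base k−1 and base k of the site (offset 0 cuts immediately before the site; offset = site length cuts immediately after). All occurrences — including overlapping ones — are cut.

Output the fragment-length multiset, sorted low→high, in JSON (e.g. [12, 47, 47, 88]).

[5,6,8,8,8,9,10,10,11,12,13,18,19]

Site scan:
  RvuI (CGGT, off=2): no sites
  TgoIX (CTTTCCTA, off=7): starts [3, 42, 78] → cuts [10, 49, 85]
  XjeIX (CTAAT, off=0): starts [54, 62, 128] → cuts [54, 62, 128]
  KluX (CTAAGGT, off=4): starts [25, 99] → cuts [29, 103]
  EstII (TGTTTG, off=5): starts [13, 36, 67, 108, 117] → cuts [18, 41, 72, 113, 122]

All cut coordinates (distinct, sorted): [10, 18, 29, 41, 49, 54, 62, 72, 85, 103, 113, 122, 128]

Fragments:
  10→18: 8 bp
  18→29: 11 bp
  29→41: 12 bp
  41→49: 8 bp
  49→54: 5 bp
  54→62: 8 bp
  62→72: 10 bp
  72→85: 13 bp
  85→103: 18 bp
  103→113: 10 bp
  113→122: 9 bp
  122→128: 6 bp
  128→10 (wrap): 137-128+10 = 19 bp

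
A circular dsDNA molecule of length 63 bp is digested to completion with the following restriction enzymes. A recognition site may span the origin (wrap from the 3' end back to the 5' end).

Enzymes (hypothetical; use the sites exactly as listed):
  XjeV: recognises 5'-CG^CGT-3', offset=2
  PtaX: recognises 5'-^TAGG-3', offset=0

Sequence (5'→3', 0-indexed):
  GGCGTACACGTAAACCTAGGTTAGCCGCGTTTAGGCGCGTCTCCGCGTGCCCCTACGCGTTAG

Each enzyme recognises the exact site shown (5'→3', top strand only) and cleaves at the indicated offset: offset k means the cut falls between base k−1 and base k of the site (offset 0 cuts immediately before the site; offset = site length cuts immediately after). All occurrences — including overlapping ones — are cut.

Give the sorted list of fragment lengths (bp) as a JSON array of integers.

Scan for sites:
  XjeV CGCGT/2: at [25, 35, 43, 55] ⇒ [27, 37, 45, 57]
  PtaX TAGG/0: at [16, 31, 60] ⇒ [16, 31, 60]

All cut coordinates (distinct, sorted): [16, 27, 31, 37, 45, 57, 60]

Fragment lengths:
  16→27: 11 bp
  27→31: 4 bp
  31→37: 6 bp
  37→45: 8 bp
  45→57: 12 bp
  57→60: 3 bp
  60→16 (wrap): 63-60+16 = 19 bp

[3,4,6,8,11,12,19]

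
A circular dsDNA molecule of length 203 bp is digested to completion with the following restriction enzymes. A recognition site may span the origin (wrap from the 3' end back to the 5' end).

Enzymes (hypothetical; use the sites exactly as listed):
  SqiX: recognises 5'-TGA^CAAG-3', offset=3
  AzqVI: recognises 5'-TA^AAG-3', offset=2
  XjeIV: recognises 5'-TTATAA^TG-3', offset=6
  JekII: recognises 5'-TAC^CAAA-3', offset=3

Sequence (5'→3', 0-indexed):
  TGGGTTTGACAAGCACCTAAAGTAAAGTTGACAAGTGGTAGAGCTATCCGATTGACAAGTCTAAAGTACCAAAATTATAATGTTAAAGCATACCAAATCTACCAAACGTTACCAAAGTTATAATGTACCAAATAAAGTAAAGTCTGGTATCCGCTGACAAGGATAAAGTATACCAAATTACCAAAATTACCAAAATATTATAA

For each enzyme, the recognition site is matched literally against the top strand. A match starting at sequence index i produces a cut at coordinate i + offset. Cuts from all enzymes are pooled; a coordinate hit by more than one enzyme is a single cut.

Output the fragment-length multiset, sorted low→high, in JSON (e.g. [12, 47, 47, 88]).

Per-enzyme occurrences:
  SqiX TGACAAG/3: at [6, 28, 52, 154] ⇒ [9, 31, 55, 157]
  AzqVI TAAAG/2: at [17, 22, 61, 83, 132, 137, 163] ⇒ [19, 24, 63, 85, 134, 139, 165]
  XjeIV TTATAATG/6: at [74, 117, 197] ⇒ [0, 80, 123]
  JekII TACCAAA/3: at [66, 90, 99, 109, 125, 170, 178, 187] ⇒ [69, 93, 102, 112, 128, 173, 181, 190]

Pooled cuts: [0, 9, 19, 24, 31, 55, 63, 69, 80, 85, 93, 102, 112, 123, 128, 134, 139, 157, 165, 173, 181, 190]

Fragment lengths:
  0→9: 9 bp
  9→19: 10 bp
  19→24: 5 bp
  24→31: 7 bp
  31→55: 24 bp
  55→63: 8 bp
  63→69: 6 bp
  69→80: 11 bp
  80→85: 5 bp
  85→93: 8 bp
  93→102: 9 bp
  102→112: 10 bp
  112→123: 11 bp
  123→128: 5 bp
  128→134: 6 bp
  134→139: 5 bp
  139→157: 18 bp
  157→165: 8 bp
  165→173: 8 bp
  173→181: 8 bp
  181→190: 9 bp
  190→0 (wrap): 203-190+0 = 13 bp

[5,5,5,5,6,6,7,8,8,8,8,8,9,9,9,10,10,11,11,13,18,24]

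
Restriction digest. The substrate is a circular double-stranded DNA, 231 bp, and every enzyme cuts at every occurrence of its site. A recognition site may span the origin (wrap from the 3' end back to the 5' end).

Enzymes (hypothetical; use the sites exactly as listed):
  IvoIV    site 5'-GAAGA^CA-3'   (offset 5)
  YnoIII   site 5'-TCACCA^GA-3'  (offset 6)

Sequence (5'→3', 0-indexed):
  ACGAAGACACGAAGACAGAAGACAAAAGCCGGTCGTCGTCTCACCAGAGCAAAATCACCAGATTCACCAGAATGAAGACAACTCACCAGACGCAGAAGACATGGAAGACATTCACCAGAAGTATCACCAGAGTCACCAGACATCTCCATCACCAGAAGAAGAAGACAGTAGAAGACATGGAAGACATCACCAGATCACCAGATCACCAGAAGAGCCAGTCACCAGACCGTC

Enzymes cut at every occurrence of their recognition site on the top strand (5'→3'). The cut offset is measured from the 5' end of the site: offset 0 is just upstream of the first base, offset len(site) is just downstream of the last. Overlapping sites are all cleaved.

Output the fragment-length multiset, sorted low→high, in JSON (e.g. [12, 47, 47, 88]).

[7,8,8,8,8,9,9,9,9,9,9,10,10,11,11,12,14,14,16,16,24]

Site scan:
  IvoIV GAAGACA/5: at [2, 10, 17, 73, 94, 103, 160, 170, 179] ⇒ [7, 15, 22, 78, 99, 108, 165, 175, 184]
  YnoIII TCACCAGA/6: at [40, 54, 63, 82, 111, 123, 132, 148, 186, 194, 202, 218] ⇒ [46, 60, 69, 88, 117, 129, 138, 154, 192, 200, 208, 224]

All cut coordinates (distinct, sorted): [7, 15, 22, 46, 60, 69, 78, 88, 99, 108, 117, 129, 138, 154, 165, 175, 184, 192, 200, 208, 224]

Fragment lengths:
  7→15: 8 bp
  15→22: 7 bp
  22→46: 24 bp
  46→60: 14 bp
  60→69: 9 bp
  69→78: 9 bp
  78→88: 10 bp
  88→99: 11 bp
  99→108: 9 bp
  108→117: 9 bp
  117→129: 12 bp
  129→138: 9 bp
  138→154: 16 bp
  154→165: 11 bp
  165→175: 10 bp
  175→184: 9 bp
  184→192: 8 bp
  192→200: 8 bp
  200→208: 8 bp
  208→224: 16 bp
  224→7 (wrap): 231-224+7 = 14 bp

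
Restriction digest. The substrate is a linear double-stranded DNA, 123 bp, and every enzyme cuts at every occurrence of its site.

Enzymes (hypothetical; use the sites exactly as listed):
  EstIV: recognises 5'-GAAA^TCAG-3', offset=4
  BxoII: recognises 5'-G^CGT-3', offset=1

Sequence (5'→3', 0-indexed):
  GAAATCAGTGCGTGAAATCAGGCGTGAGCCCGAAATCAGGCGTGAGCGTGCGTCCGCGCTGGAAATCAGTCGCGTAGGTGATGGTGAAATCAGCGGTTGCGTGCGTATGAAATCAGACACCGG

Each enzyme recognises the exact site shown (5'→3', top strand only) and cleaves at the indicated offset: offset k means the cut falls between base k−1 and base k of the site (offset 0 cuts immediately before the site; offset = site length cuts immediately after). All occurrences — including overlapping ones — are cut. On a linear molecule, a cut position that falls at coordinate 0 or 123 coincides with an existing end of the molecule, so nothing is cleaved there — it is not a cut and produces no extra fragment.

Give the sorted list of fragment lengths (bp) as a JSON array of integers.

[4,4,4,5,5,6,6,7,7,9,10,11,13,15,17]

Per-enzyme occurrences:
  EstIV (GAAATCAG, off=4): starts [0, 13, 31, 61, 85, 108] → cuts [4, 17, 35, 65, 89, 112]
  BxoII (GCGT, off=1): starts [9, 21, 39, 45, 49, 71, 98, 102] → cuts [10, 22, 40, 46, 50, 72, 99, 103]

All cut coordinates (distinct, sorted): [4, 10, 17, 22, 35, 40, 46, 50, 65, 72, 89, 99, 103, 112]

Fragments:
  [0,4): 4 bp
  [4,10): 6 bp
  [10,17): 7 bp
  [17,22): 5 bp
  [22,35): 13 bp
  [35,40): 5 bp
  [40,46): 6 bp
  [46,50): 4 bp
  [50,65): 15 bp
  [65,72): 7 bp
  [72,89): 17 bp
  [89,99): 10 bp
  [99,103): 4 bp
  [103,112): 9 bp
  [112,123): 11 bp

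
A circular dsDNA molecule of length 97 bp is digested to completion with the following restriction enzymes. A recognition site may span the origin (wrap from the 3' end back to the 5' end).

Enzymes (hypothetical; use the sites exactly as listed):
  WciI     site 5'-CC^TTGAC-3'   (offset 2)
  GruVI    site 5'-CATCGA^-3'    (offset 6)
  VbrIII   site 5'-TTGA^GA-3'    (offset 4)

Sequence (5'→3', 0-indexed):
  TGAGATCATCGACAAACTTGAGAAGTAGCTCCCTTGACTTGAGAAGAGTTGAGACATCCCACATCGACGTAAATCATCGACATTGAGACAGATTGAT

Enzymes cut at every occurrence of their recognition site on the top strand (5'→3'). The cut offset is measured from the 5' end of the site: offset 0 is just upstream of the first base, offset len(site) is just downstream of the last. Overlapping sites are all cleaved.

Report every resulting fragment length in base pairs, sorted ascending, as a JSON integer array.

[6,9,9,9,10,12,13,14,15]

Scan for sites:
  WciI CCTTGAC/2: at [31] ⇒ [33]
  GruVI CATCGA/6: at [6, 61, 74] ⇒ [12, 67, 80]
  VbrIII TTGAGA/4: at [17, 38, 48, 82, 96] ⇒ [3, 21, 42, 52, 86]

Pooled cuts: [3, 12, 21, 33, 42, 52, 67, 80, 86]

Fragments:
  3→12: 9 bp
  12→21: 9 bp
  21→33: 12 bp
  33→42: 9 bp
  42→52: 10 bp
  52→67: 15 bp
  67→80: 13 bp
  80→86: 6 bp
  86→3 (wrap): 97-86+3 = 14 bp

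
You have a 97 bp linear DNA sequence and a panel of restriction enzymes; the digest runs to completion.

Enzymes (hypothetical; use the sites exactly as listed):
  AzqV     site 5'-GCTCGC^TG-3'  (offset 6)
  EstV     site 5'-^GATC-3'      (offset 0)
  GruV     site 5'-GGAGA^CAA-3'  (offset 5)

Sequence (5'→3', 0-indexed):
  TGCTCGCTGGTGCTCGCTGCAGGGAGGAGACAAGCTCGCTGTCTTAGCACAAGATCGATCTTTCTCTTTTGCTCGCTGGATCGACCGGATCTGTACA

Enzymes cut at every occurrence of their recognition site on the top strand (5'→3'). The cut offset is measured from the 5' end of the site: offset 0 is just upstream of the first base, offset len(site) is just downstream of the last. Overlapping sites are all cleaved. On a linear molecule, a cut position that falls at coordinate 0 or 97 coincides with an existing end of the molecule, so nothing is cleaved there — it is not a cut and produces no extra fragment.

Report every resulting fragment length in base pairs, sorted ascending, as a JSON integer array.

[2,4,7,9,9,10,10,13,13,20]

Scan for sites:
  AzqV (GCTCGCTG, off=6): starts [1, 11, 33, 70] → cuts [7, 17, 39, 76]
  EstV (GATC, off=0): starts [52, 56, 78, 87] → cuts [52, 56, 78, 87]
  GruV (GGAGACAA, off=5): starts [25] → cuts [30]

All cut coordinates (distinct, sorted): [7, 17, 30, 39, 52, 56, 76, 78, 87]

Fragment lengths:
  [0,7): 7 bp
  [7,17): 10 bp
  [17,30): 13 bp
  [30,39): 9 bp
  [39,52): 13 bp
  [52,56): 4 bp
  [56,76): 20 bp
  [76,78): 2 bp
  [78,87): 9 bp
  [87,97): 10 bp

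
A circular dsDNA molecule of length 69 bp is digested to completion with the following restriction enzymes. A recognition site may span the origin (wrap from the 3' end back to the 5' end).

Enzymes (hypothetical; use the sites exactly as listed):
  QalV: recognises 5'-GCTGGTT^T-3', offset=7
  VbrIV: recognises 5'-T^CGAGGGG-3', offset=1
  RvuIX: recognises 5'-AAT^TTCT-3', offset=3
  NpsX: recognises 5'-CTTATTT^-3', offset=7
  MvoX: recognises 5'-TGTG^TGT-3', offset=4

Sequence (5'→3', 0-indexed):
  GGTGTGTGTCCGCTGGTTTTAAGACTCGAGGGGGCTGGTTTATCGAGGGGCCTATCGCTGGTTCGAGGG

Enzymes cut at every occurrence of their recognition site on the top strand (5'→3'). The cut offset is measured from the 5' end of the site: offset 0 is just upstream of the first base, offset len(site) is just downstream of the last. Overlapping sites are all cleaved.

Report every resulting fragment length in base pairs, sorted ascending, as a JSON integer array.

Site scan:
  QalV GCTGGTTT/7: at [11, 33] ⇒ [18, 40]
  VbrIV TCGAGGGG/1: at [25, 42, 62] ⇒ [26, 43, 63]
  RvuIX (AATTTCT, off=3): no sites
  NpsX (CTTATTT, off=7): no sites
  MvoX TGTGTGT/4: at [2] ⇒ [6]

Pooled cuts: [6, 18, 26, 40, 43, 63]

Fragments:
  6→18: 12 bp
  18→26: 8 bp
  26→40: 14 bp
  40→43: 3 bp
  43→63: 20 bp
  63→6 (wrap): 69-63+6 = 12 bp

[3,8,12,12,14,20]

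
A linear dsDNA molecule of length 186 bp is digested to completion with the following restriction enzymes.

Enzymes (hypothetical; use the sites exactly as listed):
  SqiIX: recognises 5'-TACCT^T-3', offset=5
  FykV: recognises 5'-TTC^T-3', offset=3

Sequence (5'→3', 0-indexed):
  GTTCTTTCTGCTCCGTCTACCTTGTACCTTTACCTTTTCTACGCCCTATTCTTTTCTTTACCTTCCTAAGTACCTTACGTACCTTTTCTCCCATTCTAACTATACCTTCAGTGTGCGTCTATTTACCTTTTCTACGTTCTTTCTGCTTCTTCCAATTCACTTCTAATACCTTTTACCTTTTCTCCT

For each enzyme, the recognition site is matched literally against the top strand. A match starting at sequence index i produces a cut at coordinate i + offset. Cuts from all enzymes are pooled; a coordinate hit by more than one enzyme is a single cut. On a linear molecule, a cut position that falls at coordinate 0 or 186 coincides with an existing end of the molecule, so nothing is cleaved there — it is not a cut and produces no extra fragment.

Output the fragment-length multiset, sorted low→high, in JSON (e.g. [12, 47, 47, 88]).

Per-enzyme occurrences:
  SqiIX (TACCTT, off=5): starts [17, 24, 30, 58, 70, 79, 102, 123, 166, 173] → cuts [22, 29, 35, 63, 75, 84, 107, 128, 171, 178]
  FykV (TTCT, off=3): starts [1, 5, 36, 48, 53, 85, 93, 129, 136, 140, 146, 160, 179] → cuts [4, 8, 39, 51, 56, 88, 96, 132, 139, 143, 149, 163, 182]

All cut coordinates (distinct, sorted): [4, 8, 22, 29, 35, 39, 51, 56, 63, 75, 84, 88, 96, 107, 128, 132, 139, 143, 149, 163, 171, 178, 182]

Fragment lengths:
  [0,4): 4 bp
  [4,8): 4 bp
  [8,22): 14 bp
  [22,29): 7 bp
  [29,35): 6 bp
  [35,39): 4 bp
  [39,51): 12 bp
  [51,56): 5 bp
  [56,63): 7 bp
  [63,75): 12 bp
  [75,84): 9 bp
  [84,88): 4 bp
  [88,96): 8 bp
  [96,107): 11 bp
  [107,128): 21 bp
  [128,132): 4 bp
  [132,139): 7 bp
  [139,143): 4 bp
  [143,149): 6 bp
  [149,163): 14 bp
  [163,171): 8 bp
  [171,178): 7 bp
  [178,182): 4 bp
  [182,186): 4 bp

[4,4,4,4,4,4,4,4,5,6,6,7,7,7,7,8,8,9,11,12,12,14,14,21]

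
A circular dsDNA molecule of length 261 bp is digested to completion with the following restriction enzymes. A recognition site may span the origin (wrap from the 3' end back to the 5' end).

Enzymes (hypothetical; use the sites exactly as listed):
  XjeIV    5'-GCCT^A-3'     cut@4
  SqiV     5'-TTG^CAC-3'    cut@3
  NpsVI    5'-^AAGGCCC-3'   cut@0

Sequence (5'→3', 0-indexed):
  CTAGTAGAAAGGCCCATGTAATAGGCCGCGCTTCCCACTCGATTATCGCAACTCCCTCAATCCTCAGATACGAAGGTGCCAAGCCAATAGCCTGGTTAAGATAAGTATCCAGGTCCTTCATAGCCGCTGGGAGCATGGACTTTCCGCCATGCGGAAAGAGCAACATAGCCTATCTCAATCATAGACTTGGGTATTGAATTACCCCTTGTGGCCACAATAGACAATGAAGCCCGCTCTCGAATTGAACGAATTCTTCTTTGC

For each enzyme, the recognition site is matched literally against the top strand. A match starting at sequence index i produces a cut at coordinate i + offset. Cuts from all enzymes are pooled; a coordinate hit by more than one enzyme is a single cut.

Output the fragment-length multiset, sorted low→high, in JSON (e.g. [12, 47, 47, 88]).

Site scan:
  XjeIV (GCCTA, off=4): starts [167, 259] → cuts [2, 171]
  SqiV (TTGCAC, off=3): no sites
  NpsVI (AAGGCCC, off=0): starts [8] → cuts [8]

All cut coordinates (distinct, sorted): [2, 8, 171]

Fragments:
  2→8: 6 bp
  8→171: 163 bp
  171→2 (wrap): 261-171+2 = 92 bp

[6,92,163]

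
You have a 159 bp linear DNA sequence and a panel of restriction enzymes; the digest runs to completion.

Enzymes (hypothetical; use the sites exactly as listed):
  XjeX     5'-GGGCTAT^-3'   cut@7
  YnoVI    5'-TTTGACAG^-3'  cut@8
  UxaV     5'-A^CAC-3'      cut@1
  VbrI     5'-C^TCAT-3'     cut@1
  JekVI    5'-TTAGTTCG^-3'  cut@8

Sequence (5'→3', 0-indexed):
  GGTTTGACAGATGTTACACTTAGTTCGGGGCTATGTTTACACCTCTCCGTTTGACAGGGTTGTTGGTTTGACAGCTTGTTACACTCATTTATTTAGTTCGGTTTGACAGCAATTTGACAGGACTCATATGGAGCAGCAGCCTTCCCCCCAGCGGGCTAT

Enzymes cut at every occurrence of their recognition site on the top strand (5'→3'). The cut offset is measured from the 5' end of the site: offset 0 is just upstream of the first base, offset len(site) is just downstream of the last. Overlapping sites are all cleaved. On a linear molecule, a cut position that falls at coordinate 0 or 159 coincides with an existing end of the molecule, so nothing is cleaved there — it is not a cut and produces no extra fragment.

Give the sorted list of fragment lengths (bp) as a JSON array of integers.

[3,3,5,6,7,7,9,10,11,11,16,17,18,36]

Scan for sites:
  XjeX (GGGCTAT, off=7): starts [27, 152] → cuts [34] (position 159 is a terminus of the linear molecule — no cut)
  YnoVI (TTTGACAG, off=8): starts [2, 49, 66, 101, 112] → cuts [10, 57, 74, 109, 120]
  UxaV (ACAC, off=1): starts [15, 38, 80] → cuts [16, 39, 81]
  VbrI (CTCAT, off=1): starts [83, 122] → cuts [84, 123]
  JekVI (TTAGTTCG, off=8): starts [19, 92] → cuts [27, 100]

Pooled cuts: [10, 16, 27, 34, 39, 57, 74, 81, 84, 100, 109, 120, 123]

Fragment lengths:
  [0,10): 10 bp
  [10,16): 6 bp
  [16,27): 11 bp
  [27,34): 7 bp
  [34,39): 5 bp
  [39,57): 18 bp
  [57,74): 17 bp
  [74,81): 7 bp
  [81,84): 3 bp
  [84,100): 16 bp
  [100,109): 9 bp
  [109,120): 11 bp
  [120,123): 3 bp
  [123,159): 36 bp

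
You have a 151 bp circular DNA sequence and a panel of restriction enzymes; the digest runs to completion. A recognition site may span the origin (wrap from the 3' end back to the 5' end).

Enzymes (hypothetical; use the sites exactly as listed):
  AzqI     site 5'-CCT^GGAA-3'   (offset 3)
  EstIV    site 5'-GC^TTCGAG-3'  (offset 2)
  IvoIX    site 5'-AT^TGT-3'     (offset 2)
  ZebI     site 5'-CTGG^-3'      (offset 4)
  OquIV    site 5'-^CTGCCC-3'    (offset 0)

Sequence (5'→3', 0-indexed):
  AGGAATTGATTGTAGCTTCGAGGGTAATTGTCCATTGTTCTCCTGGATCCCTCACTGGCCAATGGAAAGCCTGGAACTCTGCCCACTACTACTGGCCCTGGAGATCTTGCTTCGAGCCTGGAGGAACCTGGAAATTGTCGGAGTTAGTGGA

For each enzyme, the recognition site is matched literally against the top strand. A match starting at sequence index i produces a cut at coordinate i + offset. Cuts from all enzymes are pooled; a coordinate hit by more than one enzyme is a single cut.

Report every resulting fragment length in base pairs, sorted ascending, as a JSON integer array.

[2,2,4,4,6,6,7,8,9,11,11,12,12,14,17,26]

Per-enzyme occurrences:
  AzqI CCTGGAA/3: at [69, 126] ⇒ [72, 129]
  EstIV GCTTCGAG/2: at [14, 108] ⇒ [16, 110]
  IvoIX ATTGT/2: at [8, 26, 33, 133] ⇒ [10, 28, 35, 135]
  ZebI CTGG/4: at [42, 54, 70, 91, 97, 117, 127] ⇒ [46, 58, 74, 95, 101, 121, 131]
  OquIV CTGCCC/0: at [78] ⇒ [78]

All cut coordinates (distinct, sorted): [10, 16, 28, 35, 46, 58, 72, 74, 78, 95, 101, 110, 121, 129, 131, 135]

Fragments:
  10→16: 6 bp
  16→28: 12 bp
  28→35: 7 bp
  35→46: 11 bp
  46→58: 12 bp
  58→72: 14 bp
  72→74: 2 bp
  74→78: 4 bp
  78→95: 17 bp
  95→101: 6 bp
  101→110: 9 bp
  110→121: 11 bp
  121→129: 8 bp
  129→131: 2 bp
  131→135: 4 bp
  135→10 (wrap): 151-135+10 = 26 bp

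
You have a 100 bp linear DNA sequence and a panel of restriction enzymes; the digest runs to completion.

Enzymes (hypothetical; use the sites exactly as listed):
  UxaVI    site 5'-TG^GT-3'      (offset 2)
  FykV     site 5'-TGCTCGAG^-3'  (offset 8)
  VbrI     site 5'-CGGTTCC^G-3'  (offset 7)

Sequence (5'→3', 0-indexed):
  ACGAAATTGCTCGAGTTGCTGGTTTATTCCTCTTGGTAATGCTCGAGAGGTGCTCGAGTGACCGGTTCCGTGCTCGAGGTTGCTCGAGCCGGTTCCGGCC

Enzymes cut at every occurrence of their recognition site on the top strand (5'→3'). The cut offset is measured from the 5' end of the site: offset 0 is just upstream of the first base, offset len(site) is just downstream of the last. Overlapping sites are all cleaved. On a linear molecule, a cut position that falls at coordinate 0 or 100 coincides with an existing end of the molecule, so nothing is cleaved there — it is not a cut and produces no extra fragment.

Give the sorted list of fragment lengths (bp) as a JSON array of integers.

[4,6,8,9,10,11,11,12,14,15]

Site scan:
  UxaVI TGGT/2: at [19, 33] ⇒ [21, 35]
  FykV TGCTCGAG/8: at [7, 39, 50, 70, 80] ⇒ [15, 47, 58, 78, 88]
  VbrI CGGTTCCG/7: at [62, 89] ⇒ [69, 96]

All cut coordinates (distinct, sorted): [15, 21, 35, 47, 58, 69, 78, 88, 96]

Fragment lengths:
  [0,15): 15 bp
  [15,21): 6 bp
  [21,35): 14 bp
  [35,47): 12 bp
  [47,58): 11 bp
  [58,69): 11 bp
  [69,78): 9 bp
  [78,88): 10 bp
  [88,96): 8 bp
  [96,100): 4 bp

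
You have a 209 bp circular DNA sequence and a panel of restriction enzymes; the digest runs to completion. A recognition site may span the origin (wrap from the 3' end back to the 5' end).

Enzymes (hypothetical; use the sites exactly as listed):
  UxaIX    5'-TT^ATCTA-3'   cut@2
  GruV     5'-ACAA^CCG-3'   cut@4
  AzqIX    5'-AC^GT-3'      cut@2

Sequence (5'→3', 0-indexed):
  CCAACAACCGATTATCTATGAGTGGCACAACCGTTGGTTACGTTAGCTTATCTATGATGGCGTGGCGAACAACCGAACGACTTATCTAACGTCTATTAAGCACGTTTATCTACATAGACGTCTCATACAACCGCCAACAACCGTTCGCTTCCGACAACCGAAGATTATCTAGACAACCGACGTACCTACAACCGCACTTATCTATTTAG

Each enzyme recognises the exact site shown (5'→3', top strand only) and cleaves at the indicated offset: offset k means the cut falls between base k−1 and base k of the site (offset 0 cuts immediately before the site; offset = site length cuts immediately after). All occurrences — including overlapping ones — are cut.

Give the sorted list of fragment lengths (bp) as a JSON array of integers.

[4,5,6,7,8,8,9,10,10,10,11,11,11,12,13,17,17,17,23]

Site scan:
  UxaIX (TTATCTA, off=2): starts [11, 47, 81, 105, 164, 197] → cuts [13, 49, 83, 107, 166, 199]
  GruV (ACAACCG, off=4): starts [3, 26, 68, 126, 136, 153, 172, 187] → cuts [7, 30, 72, 130, 140, 157, 176, 191]
  AzqIX (ACGT, off=2): starts [39, 88, 101, 117, 179] → cuts [41, 90, 103, 119, 181]

All cut coordinates (distinct, sorted): [7, 13, 30, 41, 49, 72, 83, 90, 103, 107, 119, 130, 140, 157, 166, 176, 181, 191, 199]

Fragment lengths:
  7→13: 6 bp
  13→30: 17 bp
  30→41: 11 bp
  41→49: 8 bp
  49→72: 23 bp
  72→83: 11 bp
  83→90: 7 bp
  90→103: 13 bp
  103→107: 4 bp
  107→119: 12 bp
  119→130: 11 bp
  130→140: 10 bp
  140→157: 17 bp
  157→166: 9 bp
  166→176: 10 bp
  176→181: 5 bp
  181→191: 10 bp
  191→199: 8 bp
  199→7 (wrap): 209-199+7 = 17 bp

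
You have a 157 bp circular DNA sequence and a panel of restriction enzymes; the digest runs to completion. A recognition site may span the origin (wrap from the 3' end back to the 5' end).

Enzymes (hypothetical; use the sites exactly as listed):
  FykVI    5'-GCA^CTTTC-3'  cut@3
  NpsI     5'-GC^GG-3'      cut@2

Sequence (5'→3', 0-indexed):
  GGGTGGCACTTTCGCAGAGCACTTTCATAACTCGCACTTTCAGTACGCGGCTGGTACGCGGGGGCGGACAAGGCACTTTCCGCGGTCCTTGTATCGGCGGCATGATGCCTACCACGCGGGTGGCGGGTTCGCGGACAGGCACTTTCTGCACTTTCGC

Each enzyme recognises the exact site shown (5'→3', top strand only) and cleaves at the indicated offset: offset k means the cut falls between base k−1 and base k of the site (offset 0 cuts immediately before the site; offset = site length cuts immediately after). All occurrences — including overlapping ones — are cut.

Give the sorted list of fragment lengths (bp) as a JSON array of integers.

[6,7,7,8,8,8,9,9,10,11,12,13,15,15,19]

Site scan:
  FykVI GCACTTTC/3: at [5, 18, 33, 72, 138, 147] ⇒ [8, 21, 36, 75, 141, 150]
  NpsI GCGG/2: at [46, 57, 63, 81, 96, 115, 122, 130, 155] ⇒ [0, 48, 59, 65, 83, 98, 117, 124, 132]

All cut coordinates (distinct, sorted): [0, 8, 21, 36, 48, 59, 65, 75, 83, 98, 117, 124, 132, 141, 150]

Fragments:
  0→8: 8 bp
  8→21: 13 bp
  21→36: 15 bp
  36→48: 12 bp
  48→59: 11 bp
  59→65: 6 bp
  65→75: 10 bp
  75→83: 8 bp
  83→98: 15 bp
  98→117: 19 bp
  117→124: 7 bp
  124→132: 8 bp
  132→141: 9 bp
  141→150: 9 bp
  150→0 (wrap): 157-150+0 = 7 bp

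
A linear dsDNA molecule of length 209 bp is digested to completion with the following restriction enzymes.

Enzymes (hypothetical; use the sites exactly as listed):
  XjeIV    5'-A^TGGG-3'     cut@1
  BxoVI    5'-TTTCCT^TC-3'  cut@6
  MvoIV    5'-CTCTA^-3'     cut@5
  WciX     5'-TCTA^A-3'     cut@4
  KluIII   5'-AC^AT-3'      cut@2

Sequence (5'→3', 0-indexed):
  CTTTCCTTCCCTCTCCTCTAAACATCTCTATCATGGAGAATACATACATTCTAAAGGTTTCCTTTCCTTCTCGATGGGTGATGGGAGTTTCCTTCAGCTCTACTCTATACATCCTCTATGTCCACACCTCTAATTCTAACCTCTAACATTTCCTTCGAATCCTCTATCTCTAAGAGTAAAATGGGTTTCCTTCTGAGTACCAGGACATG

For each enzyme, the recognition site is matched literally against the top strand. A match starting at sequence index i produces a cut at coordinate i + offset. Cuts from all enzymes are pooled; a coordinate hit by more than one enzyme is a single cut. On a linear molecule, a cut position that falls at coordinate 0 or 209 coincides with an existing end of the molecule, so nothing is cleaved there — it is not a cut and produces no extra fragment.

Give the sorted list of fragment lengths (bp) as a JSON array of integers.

[2,3,3,3,4,5,6,6,6,6,7,7,7,7,7,8,9,9,10,12,12,13,13,14,15,15]

Scan for sites:
  XjeIV ATGGG/1: at [73, 80, 180] ⇒ [74, 81, 181]
  BxoVI TTTCCTTC/6: at [1, 62, 87, 148, 185] ⇒ [7, 68, 93, 154, 191]
  MvoIV CTCTA/5: at [15, 25, 97, 102, 113, 127, 140, 161, 167] ⇒ [20, 30, 102, 107, 118, 132, 145, 166, 172]
  WciX TCTAA/4: at [16, 49, 128, 134, 141, 168] ⇒ [20, 53, 132, 138, 145, 172]
  KluIII ACAT/2: at [21, 41, 45, 108, 145, 204] ⇒ [23, 43, 47, 110, 147, 206]

Pooled cuts: [7, 20, 23, 30, 43, 47, 53, 68, 74, 81, 93, 102, 107, 110, 118, 132, 138, 145, 147, 154, 166, 172, 181, 191, 206]

Fragment lengths:
  [0,7): 7 bp
  [7,20): 13 bp
  [20,23): 3 bp
  [23,30): 7 bp
  [30,43): 13 bp
  [43,47): 4 bp
  [47,53): 6 bp
  [53,68): 15 bp
  [68,74): 6 bp
  [74,81): 7 bp
  [81,93): 12 bp
  [93,102): 9 bp
  [102,107): 5 bp
  [107,110): 3 bp
  [110,118): 8 bp
  [118,132): 14 bp
  [132,138): 6 bp
  [138,145): 7 bp
  [145,147): 2 bp
  [147,154): 7 bp
  [154,166): 12 bp
  [166,172): 6 bp
  [172,181): 9 bp
  [181,191): 10 bp
  [191,206): 15 bp
  [206,209): 3 bp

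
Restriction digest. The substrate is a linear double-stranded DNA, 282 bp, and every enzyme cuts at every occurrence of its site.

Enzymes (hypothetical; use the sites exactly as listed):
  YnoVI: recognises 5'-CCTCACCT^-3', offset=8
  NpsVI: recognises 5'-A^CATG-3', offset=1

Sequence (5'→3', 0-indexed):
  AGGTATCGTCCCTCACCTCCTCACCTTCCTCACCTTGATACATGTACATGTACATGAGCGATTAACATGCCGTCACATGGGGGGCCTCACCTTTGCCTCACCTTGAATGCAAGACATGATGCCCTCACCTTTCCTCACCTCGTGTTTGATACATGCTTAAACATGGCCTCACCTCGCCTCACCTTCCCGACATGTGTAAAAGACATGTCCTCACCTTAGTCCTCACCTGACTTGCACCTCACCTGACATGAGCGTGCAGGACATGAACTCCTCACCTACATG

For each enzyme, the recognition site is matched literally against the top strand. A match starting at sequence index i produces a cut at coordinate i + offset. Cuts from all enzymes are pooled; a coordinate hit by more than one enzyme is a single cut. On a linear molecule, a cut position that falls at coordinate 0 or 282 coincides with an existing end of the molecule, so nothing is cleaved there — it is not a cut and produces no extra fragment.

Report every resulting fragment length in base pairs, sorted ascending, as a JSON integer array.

[1,2,4,5,6,6,6,8,9,10,10,10,10,11,11,11,12,13,13,13,13,15,16,16,16,17,18]

Site scan:
  YnoVI (CCTCACCT, off=8): starts [10, 18, 27, 84, 95, 122, 132, 166, 176, 208, 220, 236, 269] → cuts [18, 26, 35, 92, 103, 130, 140, 174, 184, 216, 228, 244, 277]
  NpsVI (ACATG, off=1): starts [39, 45, 51, 64, 74, 113, 150, 160, 189, 202, 245, 260, 277] → cuts [40, 46, 52, 65, 75, 114, 151, 161, 190, 203, 246, 261, 278]

All cut coordinates (distinct, sorted): [18, 26, 35, 40, 46, 52, 65, 75, 92, 103, 114, 130, 140, 151, 161, 174, 184, 190, 203, 216, 228, 244, 246, 261, 277, 278]

Fragments:
  [0,18): 18 bp
  [18,26): 8 bp
  [26,35): 9 bp
  [35,40): 5 bp
  [40,46): 6 bp
  [46,52): 6 bp
  [52,65): 13 bp
  [65,75): 10 bp
  [75,92): 17 bp
  [92,103): 11 bp
  [103,114): 11 bp
  [114,130): 16 bp
  [130,140): 10 bp
  [140,151): 11 bp
  [151,161): 10 bp
  [161,174): 13 bp
  [174,184): 10 bp
  [184,190): 6 bp
  [190,203): 13 bp
  [203,216): 13 bp
  [216,228): 12 bp
  [228,244): 16 bp
  [244,246): 2 bp
  [246,261): 15 bp
  [261,277): 16 bp
  [277,278): 1 bp
  [278,282): 4 bp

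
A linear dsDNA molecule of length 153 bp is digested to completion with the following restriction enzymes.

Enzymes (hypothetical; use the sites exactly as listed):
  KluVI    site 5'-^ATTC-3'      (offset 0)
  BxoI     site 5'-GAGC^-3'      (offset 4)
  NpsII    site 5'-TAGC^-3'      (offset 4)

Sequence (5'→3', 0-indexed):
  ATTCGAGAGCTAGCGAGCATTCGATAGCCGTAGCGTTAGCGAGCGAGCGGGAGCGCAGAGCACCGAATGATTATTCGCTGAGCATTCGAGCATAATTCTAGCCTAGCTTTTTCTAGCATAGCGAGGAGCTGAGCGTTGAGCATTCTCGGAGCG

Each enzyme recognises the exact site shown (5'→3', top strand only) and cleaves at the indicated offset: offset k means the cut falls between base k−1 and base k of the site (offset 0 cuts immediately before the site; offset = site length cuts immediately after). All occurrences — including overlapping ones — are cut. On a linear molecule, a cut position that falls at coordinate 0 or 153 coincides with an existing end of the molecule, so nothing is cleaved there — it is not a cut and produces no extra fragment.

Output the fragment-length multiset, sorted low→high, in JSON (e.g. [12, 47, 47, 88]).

[1,3,4,4,4,4,5,5,5,6,6,6,7,7,7,8,8,10,10,10,11,11,11]

Per-enzyme occurrences:
  KluVI (ATTC, off=0): starts [0, 18, 72, 83, 94, 141] → cuts [18, 72, 83, 94, 141] (position 0 is a terminus of the linear molecule — no cut)
  BxoI (GAGC, off=4): starts [6, 14, 40, 44, 50, 57, 79, 87, 125, 130, 137, 148] → cuts [10, 18, 44, 48, 54, 61, 83, 91, 129, 134, 141, 152]
  NpsII (TAGC, off=4): starts [10, 24, 30, 36, 98, 103, 113, 118] → cuts [14, 28, 34, 40, 102, 107, 117, 122]

All cut coordinates (distinct, sorted): [10, 14, 18, 28, 34, 40, 44, 48, 54, 61, 72, 83, 91, 94, 102, 107, 117, 122, 129, 134, 141, 152]

Fragment lengths:
  [0,10): 10 bp
  [10,14): 4 bp
  [14,18): 4 bp
  [18,28): 10 bp
  [28,34): 6 bp
  [34,40): 6 bp
  [40,44): 4 bp
  [44,48): 4 bp
  [48,54): 6 bp
  [54,61): 7 bp
  [61,72): 11 bp
  [72,83): 11 bp
  [83,91): 8 bp
  [91,94): 3 bp
  [94,102): 8 bp
  [102,107): 5 bp
  [107,117): 10 bp
  [117,122): 5 bp
  [122,129): 7 bp
  [129,134): 5 bp
  [134,141): 7 bp
  [141,152): 11 bp
  [152,153): 1 bp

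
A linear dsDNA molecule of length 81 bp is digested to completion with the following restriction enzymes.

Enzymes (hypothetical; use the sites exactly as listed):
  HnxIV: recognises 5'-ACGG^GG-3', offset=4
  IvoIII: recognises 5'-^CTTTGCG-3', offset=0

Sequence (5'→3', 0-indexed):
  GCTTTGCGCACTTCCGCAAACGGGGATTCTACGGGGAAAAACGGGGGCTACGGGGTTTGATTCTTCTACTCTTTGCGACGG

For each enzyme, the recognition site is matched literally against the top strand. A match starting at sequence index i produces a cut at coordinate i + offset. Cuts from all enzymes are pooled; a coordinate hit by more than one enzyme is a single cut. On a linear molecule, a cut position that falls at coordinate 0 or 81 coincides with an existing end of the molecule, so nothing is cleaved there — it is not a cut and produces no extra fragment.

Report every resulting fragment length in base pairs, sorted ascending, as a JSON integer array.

[1,9,10,11,11,17,22]

Scan for sites:
  HnxIV ACGGGG/4: at [19, 30, 40, 49] ⇒ [23, 34, 44, 53]
  IvoIII CTTTGCG/0: at [1, 70] ⇒ [1, 70]

Pooled cuts: [1, 23, 34, 44, 53, 70]

Fragments:
  [0,1): 1 bp
  [1,23): 22 bp
  [23,34): 11 bp
  [34,44): 10 bp
  [44,53): 9 bp
  [53,70): 17 bp
  [70,81): 11 bp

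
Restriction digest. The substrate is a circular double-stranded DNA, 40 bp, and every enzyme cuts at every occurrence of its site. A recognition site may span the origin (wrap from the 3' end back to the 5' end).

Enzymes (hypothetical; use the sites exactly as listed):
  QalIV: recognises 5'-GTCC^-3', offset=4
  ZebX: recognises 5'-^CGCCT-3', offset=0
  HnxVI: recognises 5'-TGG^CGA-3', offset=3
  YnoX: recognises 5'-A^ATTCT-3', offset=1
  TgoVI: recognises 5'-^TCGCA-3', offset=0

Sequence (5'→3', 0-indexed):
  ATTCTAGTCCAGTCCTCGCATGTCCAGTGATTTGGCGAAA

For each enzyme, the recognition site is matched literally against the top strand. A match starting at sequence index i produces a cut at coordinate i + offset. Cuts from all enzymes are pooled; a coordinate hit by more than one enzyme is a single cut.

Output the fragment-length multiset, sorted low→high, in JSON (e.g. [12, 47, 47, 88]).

[5,5,10,10,10]

Per-enzyme occurrences:
  QalIV GTCC/4: at [6, 11, 21] ⇒ [10, 15, 25]
  ZebX (CGCCT, off=0): no sites
  HnxVI TGGCGA/3: at [32] ⇒ [35]
  YnoX AATTCT/1: at [39] ⇒ [0]
  TgoVI TCGCA/0: at [15] ⇒ [15]

Pooled cuts: [0, 10, 15, 25, 35]

Fragment lengths:
  0→10: 10 bp
  10→15: 5 bp
  15→25: 10 bp
  25→35: 10 bp
  35→0 (wrap): 40-35+0 = 5 bp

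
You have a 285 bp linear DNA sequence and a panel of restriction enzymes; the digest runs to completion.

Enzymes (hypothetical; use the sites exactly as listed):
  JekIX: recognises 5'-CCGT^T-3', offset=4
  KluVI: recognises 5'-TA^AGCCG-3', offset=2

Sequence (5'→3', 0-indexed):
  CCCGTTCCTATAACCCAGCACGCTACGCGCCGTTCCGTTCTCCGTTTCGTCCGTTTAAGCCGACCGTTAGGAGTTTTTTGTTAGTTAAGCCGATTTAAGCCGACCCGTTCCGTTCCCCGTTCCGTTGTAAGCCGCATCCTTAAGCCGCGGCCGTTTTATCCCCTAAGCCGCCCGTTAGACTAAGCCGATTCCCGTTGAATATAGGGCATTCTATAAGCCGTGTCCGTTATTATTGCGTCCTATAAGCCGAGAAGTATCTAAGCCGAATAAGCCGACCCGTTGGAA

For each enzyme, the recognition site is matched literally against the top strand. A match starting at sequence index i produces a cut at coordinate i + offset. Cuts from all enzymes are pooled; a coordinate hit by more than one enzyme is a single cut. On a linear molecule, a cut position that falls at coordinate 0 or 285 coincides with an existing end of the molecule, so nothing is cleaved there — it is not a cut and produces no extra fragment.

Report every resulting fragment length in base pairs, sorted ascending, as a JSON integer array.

Site scan:
  JekIX (CCGTT, off=4): starts [1, 29, 34, 41, 50, 63, 104, 109, 116, 121, 150, 171, 191, 223, 276] → cuts [5, 33, 38, 45, 54, 67, 108, 113, 120, 125, 154, 175, 195, 227, 280]
  KluVI (TAAGCCG, off=2): starts [55, 85, 95, 127, 140, 163, 180, 213, 242, 258, 267] → cuts [57, 87, 97, 129, 142, 165, 182, 215, 244, 260, 269]

Pooled cuts: [5, 33, 38, 45, 54, 57, 67, 87, 97, 108, 113, 120, 125, 129, 142, 154, 165, 175, 182, 195, 215, 227, 244, 260, 269, 280]

Fragment lengths:
  [0,5): 5 bp
  [5,33): 28 bp
  [33,38): 5 bp
  [38,45): 7 bp
  [45,54): 9 bp
  [54,57): 3 bp
  [57,67): 10 bp
  [67,87): 20 bp
  [87,97): 10 bp
  [97,108): 11 bp
  [108,113): 5 bp
  [113,120): 7 bp
  [120,125): 5 bp
  [125,129): 4 bp
  [129,142): 13 bp
  [142,154): 12 bp
  [154,165): 11 bp
  [165,175): 10 bp
  [175,182): 7 bp
  [182,195): 13 bp
  [195,215): 20 bp
  [215,227): 12 bp
  [227,244): 17 bp
  [244,260): 16 bp
  [260,269): 9 bp
  [269,280): 11 bp
  [280,285): 5 bp

[3,4,5,5,5,5,5,7,7,7,9,9,10,10,10,11,11,11,12,12,13,13,16,17,20,20,28]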